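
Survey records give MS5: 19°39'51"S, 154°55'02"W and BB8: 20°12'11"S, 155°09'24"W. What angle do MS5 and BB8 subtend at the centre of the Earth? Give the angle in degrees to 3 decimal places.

0.584°

MS5: φ = -19.66417°, λ = -154.91722°
BB8: φ = -20.20306°, λ = -155.15667°
Δφ = -0.5389°,  Δλ = -0.2394°
a = sin²(Δφ/2) + cos φ₁ cos φ₂ sin²(Δλ/2) = 0.000026
c = 2·arcsin(√a) = 0.010193 rad = 0.5840°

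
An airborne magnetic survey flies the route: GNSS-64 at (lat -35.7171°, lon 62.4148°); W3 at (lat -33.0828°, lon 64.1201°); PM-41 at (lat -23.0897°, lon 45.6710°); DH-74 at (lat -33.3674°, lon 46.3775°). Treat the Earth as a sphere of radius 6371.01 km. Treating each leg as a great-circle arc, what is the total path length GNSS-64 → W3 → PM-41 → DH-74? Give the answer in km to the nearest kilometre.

3596 km

GNSS-64→W3: c = 0.052122 rad, d = 332.07 km
W3→PM-41: c = 0.332542 rad, d = 2118.63 km
PM-41→DH-74: c = 0.179707 rad, d = 1144.91 km
Total = 332.07 + 2118.63 + 1144.91 = 3595.61 km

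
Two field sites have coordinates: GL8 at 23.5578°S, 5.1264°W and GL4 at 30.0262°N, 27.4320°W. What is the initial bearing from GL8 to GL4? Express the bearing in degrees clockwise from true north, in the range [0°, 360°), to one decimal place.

337.1°

Δλ = -22.3056°
y = sin Δλ · cos φ₂ = -0.328610
x = cos φ₁ sin φ₂ − sin φ₁ cos φ₂ cos Δλ = 0.778835
θ = atan2(y, x) = -22.8761° → 337.1239° (mod 360°)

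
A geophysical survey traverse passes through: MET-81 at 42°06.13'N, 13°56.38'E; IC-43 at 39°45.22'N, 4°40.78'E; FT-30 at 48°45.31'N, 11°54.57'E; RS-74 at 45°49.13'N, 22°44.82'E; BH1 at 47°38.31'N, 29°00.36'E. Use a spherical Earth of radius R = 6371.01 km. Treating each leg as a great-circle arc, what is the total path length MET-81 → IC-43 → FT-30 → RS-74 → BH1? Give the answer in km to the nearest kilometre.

MET-81: φ = +42.10217°, λ = +13.93967°
IC-43: φ = +39.75367°, λ = +4.67967°
FT-30: φ = +48.75517°, λ = +11.90950°
RS-74: φ = +45.81883°, λ = +22.74700°
BH1: φ = +47.63850°, λ = +29.00600°
MET-81→IC-43: c = 0.128723 rad, d = 820.10 km
IC-43→FT-30: c = 0.181054 rad, d = 1153.50 km
FT-30→RS-74: c = 0.138007 rad, d = 879.24 km
RS-74→BH1: c = 0.081305 rad, d = 518.00 km
Total = 820.10 + 1153.50 + 879.24 + 518.00 = 3370.83 km

3371 km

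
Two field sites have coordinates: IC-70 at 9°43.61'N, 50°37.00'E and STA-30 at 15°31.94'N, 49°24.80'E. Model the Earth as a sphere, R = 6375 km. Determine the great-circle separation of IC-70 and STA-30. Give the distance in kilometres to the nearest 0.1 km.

659.0 km

IC-70: φ = +9.72683°, λ = +50.61667°
STA-30: φ = +15.53233°, λ = +49.41333°
Δφ = 5.8055°,  Δλ = -1.2033°
a = sin²(Δφ/2) + cos φ₁ cos φ₂ sin²(Δλ/2) = 0.002669
c = 2·arcsin(√a) = 0.103375 rad = 5.9229°
d = R·c = 6375 × 0.103375 = 659.0 km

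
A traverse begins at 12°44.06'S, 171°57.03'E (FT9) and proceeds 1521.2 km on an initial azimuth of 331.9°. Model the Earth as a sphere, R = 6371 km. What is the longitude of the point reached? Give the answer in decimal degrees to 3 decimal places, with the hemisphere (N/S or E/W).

165.554°E

FT9: φ = -12.73433°, λ = +171.95050°
δ = d/R = 1521.2/6371 = 0.238769 rad
φ₂ = arcsin(sin φ₁ cos δ + cos φ₁ sin δ cos θ)
   = arcsin(-0.22043·0.97163 + 0.97540·0.23651·0.88213) = -0.61190°
λ₂ = λ₁ + atan2(sin θ sin δ cos φ₁, cos δ − sin φ₁ sin φ₂) = 165.55424°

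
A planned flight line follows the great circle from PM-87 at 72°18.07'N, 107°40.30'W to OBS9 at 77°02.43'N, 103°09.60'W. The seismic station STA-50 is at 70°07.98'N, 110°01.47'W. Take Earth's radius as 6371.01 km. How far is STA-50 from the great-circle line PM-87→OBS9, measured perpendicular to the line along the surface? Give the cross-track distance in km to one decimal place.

37.4 km

PM-87: φ = +72.30117°, λ = -107.67167°
OBS9: φ = +77.04050°, λ = -103.16000°
STA-50: φ = +70.13300°, λ = -110.02450°
δ₁₃ = central angle PM-87→STA-50 = 0.040078 rad  (haversine)
θ₁₃ = bearing PM-87→STA-50 = 200.377°,  θ₁₂ = bearing PM-87→OBS9 = 11.959°
dₓₜ = R·arcsin(sin δ₁₃ · sin(θ₁₃ − θ₁₂)) = 6371.01·arcsin(0.04007·sin(188.418°)) = -37.370 km
|dₓₜ| = 37.370 km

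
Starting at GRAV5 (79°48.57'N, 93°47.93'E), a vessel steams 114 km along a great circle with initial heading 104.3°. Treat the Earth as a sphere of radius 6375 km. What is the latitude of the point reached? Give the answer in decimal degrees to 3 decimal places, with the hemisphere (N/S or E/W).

GRAV5: φ = +79.80950°, λ = +93.79883°
δ = d/R = 114/6375 = 0.017882 rad
φ₂ = arcsin(sin φ₁ cos δ + cos φ₁ sin δ cos θ)
   = arcsin(0.98422·0.99984 + 0.17692·0.01788·-0.24700) = 79.50984°
λ₂ = λ₁ + atan2(sin θ sin δ cos φ₁, cos δ − sin φ₁ sin φ₂) = 99.25996°

79.510°N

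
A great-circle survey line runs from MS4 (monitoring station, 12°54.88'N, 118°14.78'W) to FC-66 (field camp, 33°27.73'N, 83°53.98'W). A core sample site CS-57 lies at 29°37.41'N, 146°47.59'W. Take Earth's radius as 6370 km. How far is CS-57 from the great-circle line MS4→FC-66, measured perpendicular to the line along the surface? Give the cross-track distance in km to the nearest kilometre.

3362 km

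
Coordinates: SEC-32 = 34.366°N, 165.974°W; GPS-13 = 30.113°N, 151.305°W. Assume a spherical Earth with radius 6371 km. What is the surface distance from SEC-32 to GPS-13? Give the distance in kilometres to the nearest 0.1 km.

Δφ = -4.2530°,  Δλ = 14.6690°
a = sin²(Δφ/2) + cos φ₁ cos φ₂ sin²(Δλ/2) = 0.013014
c = 2·arcsin(√a) = 0.228656 rad = 13.1010°
d = R·c = 6371 × 0.228656 = 1456.8 km

1456.8 km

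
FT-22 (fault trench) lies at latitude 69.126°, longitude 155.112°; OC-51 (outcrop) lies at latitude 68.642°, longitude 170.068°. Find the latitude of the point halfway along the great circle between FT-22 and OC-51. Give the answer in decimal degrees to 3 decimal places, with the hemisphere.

69.048°N

Bx = cos φ₂ cos Δλ = 0.351857,  By = cos φ₂ sin Δλ = 0.093990
φₘ = atan2(sin φ₁ + sin φ₂, √((cos φ₁ + Bx)² + By²)) = 69.04793°
λₘ = λ₁ + atan2(By, cos φ₁ + Bx) = 162.67225°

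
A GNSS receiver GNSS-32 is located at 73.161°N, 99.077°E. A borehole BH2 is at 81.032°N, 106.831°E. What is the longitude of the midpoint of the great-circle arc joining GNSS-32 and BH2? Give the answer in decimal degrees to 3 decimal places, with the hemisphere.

Bx = cos φ₂ cos Δλ = 0.154457,  By = cos φ₂ sin Δλ = 0.021032
φₘ = atan2(sin φ₁ + sin φ₂, √((cos φ₁ + Bx)² + By²)) = 77.12247°
λₘ = λ₁ + atan2(By, cos φ₁ + Bx) = 101.78814°

101.788°E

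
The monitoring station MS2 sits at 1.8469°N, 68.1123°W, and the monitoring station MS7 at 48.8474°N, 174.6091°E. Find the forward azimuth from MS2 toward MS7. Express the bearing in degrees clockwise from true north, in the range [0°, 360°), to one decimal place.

322.5°

Δλ = -117.2786°
y = sin Δλ · cos φ₂ = -0.584882
x = cos φ₁ sin φ₂ − sin φ₁ cos φ₂ cos Δλ = 0.762289
θ = atan2(y, x) = -37.4980° → 322.5020° (mod 360°)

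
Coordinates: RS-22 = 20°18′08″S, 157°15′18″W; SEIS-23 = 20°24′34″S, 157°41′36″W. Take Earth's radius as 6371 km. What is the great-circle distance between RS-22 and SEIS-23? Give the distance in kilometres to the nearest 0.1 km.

RS-22: φ = -20.30222°, λ = -157.25500°
SEIS-23: φ = -20.40944°, λ = -157.69333°
Δφ = -0.1072°,  Δλ = -0.4383°
a = sin²(Δφ/2) + cos φ₁ cos φ₂ sin²(Δλ/2) = 0.000014
c = 2·arcsin(√a) = 0.007413 rad = 0.4247°
d = R·c = 6371 × 0.007413 = 47.2 km

47.2 km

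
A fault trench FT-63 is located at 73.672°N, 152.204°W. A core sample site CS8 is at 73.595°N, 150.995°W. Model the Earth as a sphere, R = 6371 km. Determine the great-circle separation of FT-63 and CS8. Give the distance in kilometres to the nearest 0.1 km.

Δφ = -0.0770°,  Δλ = 1.2090°
a = sin²(Δφ/2) + cos φ₁ cos φ₂ sin²(Δλ/2) = 0.000009
c = 2·arcsin(√a) = 0.006096 rad = 0.3493°
d = R·c = 6371 × 0.006096 = 38.8 km

38.8 km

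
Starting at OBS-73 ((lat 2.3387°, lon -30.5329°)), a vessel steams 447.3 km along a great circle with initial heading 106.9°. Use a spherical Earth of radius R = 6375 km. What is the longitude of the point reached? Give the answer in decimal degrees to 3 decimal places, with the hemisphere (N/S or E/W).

δ = d/R = 447.3/6375 = 0.070165 rad
φ₂ = arcsin(sin φ₁ cos δ + cos φ₁ sin δ cos θ)
   = arcsin(0.04081·0.99754 + 0.99917·0.07011·-0.29070) = 1.16565°
λ₂ = λ₁ + atan2(sin θ sin δ cos φ₁, cos δ − sin φ₁ sin φ₂) = -26.68584°

26.686°W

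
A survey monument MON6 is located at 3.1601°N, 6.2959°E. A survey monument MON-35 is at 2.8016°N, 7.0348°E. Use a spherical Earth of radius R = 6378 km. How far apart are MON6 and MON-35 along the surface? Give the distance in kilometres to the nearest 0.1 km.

91.3 km

Δφ = -0.3585°,  Δλ = 0.7389°
a = sin²(Δφ/2) + cos φ₁ cos φ₂ sin²(Δλ/2) = 0.000051
c = 2·arcsin(√a) = 0.014318 rad = 0.8204°
d = R·c = 6378 × 0.014318 = 91.3 km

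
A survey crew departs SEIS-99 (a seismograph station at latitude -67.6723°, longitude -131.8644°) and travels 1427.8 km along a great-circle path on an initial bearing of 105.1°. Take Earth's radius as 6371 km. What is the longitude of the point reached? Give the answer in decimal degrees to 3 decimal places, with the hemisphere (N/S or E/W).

δ = d/R = 1427.8/6371 = 0.224109 rad
φ₂ = arcsin(sin φ₁ cos δ + cos φ₁ sin δ cos θ)
   = arcsin(-0.92503·0.97499 + 0.37990·0.22224·-0.26050) = -67.50122°
λ₂ = λ₁ + atan2(sin θ sin δ cos φ₁, cos δ − sin φ₁ sin φ₂) = -97.75926°

97.759°W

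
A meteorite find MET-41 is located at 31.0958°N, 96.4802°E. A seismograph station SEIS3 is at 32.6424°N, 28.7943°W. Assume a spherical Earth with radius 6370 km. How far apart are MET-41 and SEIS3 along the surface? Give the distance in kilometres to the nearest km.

10887 km

Δφ = 1.5466°,  Δλ = -125.2745°
a = sin²(Δφ/2) + cos φ₁ cos φ₂ sin²(Δλ/2) = 0.568912
c = 2·arcsin(√a) = 1.709060 rad = 97.9219°
d = R·c = 6370 × 1.709060 = 10886.7 km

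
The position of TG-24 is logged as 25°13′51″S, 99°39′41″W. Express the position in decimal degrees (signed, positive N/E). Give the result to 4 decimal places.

lat: 25.2308° S → -25.2308°
lon: 99.6614° W → -99.6614°

-25.2308°, -99.6614°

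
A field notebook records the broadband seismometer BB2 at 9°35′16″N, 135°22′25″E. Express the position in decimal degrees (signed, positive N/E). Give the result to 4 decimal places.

lat: 9.5878° N → +9.5878°
lon: 135.3736° E → +135.3736°

+9.5878°, +135.3736°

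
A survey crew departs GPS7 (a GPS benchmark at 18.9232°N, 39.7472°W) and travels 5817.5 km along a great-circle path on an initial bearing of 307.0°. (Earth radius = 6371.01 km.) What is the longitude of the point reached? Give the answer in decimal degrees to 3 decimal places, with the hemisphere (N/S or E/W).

95.906°W

δ = d/R = 5817.5/6371.01 = 0.913121 rad
φ₂ = arcsin(sin φ₁ cos δ + cos φ₁ sin δ cos θ)
   = arcsin(0.32430·0.61128 + 0.94595·0.79142·0.60182) = 40.44986°
λ₂ = λ₁ + atan2(sin θ sin δ cos φ₁, cos δ − sin φ₁ sin φ₂) = -95.90589°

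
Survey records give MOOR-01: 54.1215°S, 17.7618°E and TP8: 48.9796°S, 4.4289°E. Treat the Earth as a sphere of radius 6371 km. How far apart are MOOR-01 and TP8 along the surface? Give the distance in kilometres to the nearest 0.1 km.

1082.2 km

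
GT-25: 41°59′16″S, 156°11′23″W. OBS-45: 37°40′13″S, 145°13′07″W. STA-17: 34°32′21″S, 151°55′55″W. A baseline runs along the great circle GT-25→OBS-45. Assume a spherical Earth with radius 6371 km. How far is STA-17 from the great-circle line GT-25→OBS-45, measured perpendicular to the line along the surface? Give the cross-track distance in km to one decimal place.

593.6 km

GT-25: φ = -41.98778°, λ = -156.18972°
OBS-45: φ = -37.67028°, λ = -145.21861°
STA-17: φ = -34.53917°, λ = -151.93194°
δ₁₃ = central angle GT-25→STA-17 = 0.142446 rad  (haversine)
θ₁₃ = bearing GT-25→STA-17 = 25.518°,  θ₁₂ = bearing GT-25→OBS-45 = 66.467°
dₓₜ = R·arcsin(sin δ₁₃ · sin(θ₁₃ − θ₁₂)) = 6371·arcsin(0.14196·sin(-40.949°)) = -593.622 km
|dₓₜ| = 593.622 km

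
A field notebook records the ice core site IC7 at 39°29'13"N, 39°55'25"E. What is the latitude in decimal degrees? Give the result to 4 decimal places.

39.4869°N

39° + 29′/60 + 13″/3600 = 39 + 0.48333 + 0.00361 = 39.4869°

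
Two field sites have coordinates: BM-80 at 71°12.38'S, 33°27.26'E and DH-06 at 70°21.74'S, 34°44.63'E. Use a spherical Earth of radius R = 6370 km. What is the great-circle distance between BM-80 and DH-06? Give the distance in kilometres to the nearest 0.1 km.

105.0 km

BM-80: φ = -71.20633°, λ = +33.45433°
DH-06: φ = -70.36233°, λ = +34.74383°
Δφ = 0.8440°,  Δλ = 1.2895°
a = sin²(Δφ/2) + cos φ₁ cos φ₂ sin²(Δλ/2) = 0.000068
c = 2·arcsin(√a) = 0.016487 rad = 0.9447°
d = R·c = 6370 × 0.016487 = 105.0 km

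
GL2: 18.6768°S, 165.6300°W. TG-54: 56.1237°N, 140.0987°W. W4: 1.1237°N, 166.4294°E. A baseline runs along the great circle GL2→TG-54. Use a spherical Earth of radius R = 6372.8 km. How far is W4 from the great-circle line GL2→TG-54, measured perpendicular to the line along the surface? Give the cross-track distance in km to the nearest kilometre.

δ₁₃ = central angle GL2→W4 = 0.590843 rad  (haversine)
θ₁₃ = bearing GL2→W4 = 302.758°,  θ₁₂ = bearing GL2→TG-54 = 14.226°
dₓₜ = R·arcsin(sin δ₁₃ · sin(θ₁₃ − θ₁₂)) = 6372.8·arcsin(0.55706·sin(288.532°)) = -3546.149 km
|dₓₜ| = 3546.149 km

3546 km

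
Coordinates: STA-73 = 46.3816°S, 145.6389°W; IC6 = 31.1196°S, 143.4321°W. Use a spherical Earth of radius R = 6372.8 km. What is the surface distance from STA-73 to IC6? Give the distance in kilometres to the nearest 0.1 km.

Δφ = 15.2620°,  Δλ = 2.2068°
a = sin²(Δφ/2) + cos φ₁ cos φ₂ sin²(Δλ/2) = 0.017853
c = 2·arcsin(√a) = 0.268031 rad = 15.3570°
d = R·c = 6372.8 × 0.268031 = 1708.1 km

1708.1 km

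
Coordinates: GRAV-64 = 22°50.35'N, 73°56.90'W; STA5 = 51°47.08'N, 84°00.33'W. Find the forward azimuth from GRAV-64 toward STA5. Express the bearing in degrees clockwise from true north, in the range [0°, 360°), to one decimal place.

347.5°

GRAV-64: φ = +22.83917°, λ = -73.94833°
STA5: φ = +51.78467°, λ = -84.00550°
Δλ = -10.0572°
y = sin Δλ · cos φ₂ = -0.108030
x = cos φ₁ sin φ₂ − sin φ₁ cos φ₂ cos Δλ = 0.487667
θ = atan2(y, x) = -12.4907° → 347.5093° (mod 360°)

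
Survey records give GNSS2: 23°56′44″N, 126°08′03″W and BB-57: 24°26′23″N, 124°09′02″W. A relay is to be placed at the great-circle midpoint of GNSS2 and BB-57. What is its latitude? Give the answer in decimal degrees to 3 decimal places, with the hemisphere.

GNSS2: φ = +23.94556°, λ = -126.13417°
BB-57: φ = +24.43972°, λ = -124.15056°
Bx = cos φ₂ cos Δλ = 0.909852,  By = cos φ₂ sin Δλ = 0.031512
φₘ = atan2(sin φ₁ + sin φ₂, √((cos φ₁ + Bx)² + By²)) = 24.19585°
λₘ = λ₁ + atan2(By, cos φ₁ + Bx) = -125.14428°

24.196°N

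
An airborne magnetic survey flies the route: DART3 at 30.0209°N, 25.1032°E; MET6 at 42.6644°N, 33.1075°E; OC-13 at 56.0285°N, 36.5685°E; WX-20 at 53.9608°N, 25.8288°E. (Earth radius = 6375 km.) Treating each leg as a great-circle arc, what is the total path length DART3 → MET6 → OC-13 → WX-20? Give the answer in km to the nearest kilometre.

DART3→MET6: c = 0.247418 rad, d = 1577.29 km
MET6→OC-13: c = 0.236468 rad, d = 1507.48 km
OC-13→WX-20: c = 0.113282 rad, d = 722.17 km
Total = 1577.29 + 1507.48 + 722.17 = 3806.95 km

3807 km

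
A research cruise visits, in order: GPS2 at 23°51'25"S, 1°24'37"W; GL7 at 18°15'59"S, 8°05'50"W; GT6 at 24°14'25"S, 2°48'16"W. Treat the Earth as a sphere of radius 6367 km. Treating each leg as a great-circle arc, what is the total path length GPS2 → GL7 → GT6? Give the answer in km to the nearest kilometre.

1791 km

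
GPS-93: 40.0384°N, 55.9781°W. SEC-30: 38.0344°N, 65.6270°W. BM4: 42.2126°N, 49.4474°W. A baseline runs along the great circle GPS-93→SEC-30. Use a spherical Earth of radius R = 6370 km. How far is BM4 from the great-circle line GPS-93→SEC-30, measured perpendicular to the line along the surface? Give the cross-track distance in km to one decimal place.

145.2 km

δ₁₃ = central angle GPS-93→BM4 = 0.093837 rad  (haversine)
θ₁₃ = bearing GPS-93→BM4 = 64.031°,  θ₁₂ = bearing GPS-93→SEC-30 = 258.108°
dₓₜ = R·arcsin(sin δ₁₃ · sin(θ₁₃ − θ₁₂)) = 6370·arcsin(0.09370·sin(-194.077°)) = 145.184 km
|dₓₜ| = 145.184 km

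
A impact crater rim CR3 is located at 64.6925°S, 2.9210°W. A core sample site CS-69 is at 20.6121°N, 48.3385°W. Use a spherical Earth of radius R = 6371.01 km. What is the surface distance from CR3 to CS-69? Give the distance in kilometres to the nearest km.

Δφ = 85.3046°,  Δλ = -45.4175°
a = sin²(Δφ/2) + cos φ₁ cos φ₂ sin²(Δλ/2) = 0.518700
c = 2·arcsin(√a) = 1.608206 rad = 92.1434°
d = R·c = 6371.01 × 1.608206 = 10245.9 km

10246 km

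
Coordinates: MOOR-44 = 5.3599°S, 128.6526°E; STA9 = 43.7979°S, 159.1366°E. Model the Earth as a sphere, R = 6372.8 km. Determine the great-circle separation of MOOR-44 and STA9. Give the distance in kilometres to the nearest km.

5211 km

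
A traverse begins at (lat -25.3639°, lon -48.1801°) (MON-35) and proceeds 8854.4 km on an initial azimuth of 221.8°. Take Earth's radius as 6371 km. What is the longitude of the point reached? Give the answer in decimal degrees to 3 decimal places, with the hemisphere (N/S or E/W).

151.188°W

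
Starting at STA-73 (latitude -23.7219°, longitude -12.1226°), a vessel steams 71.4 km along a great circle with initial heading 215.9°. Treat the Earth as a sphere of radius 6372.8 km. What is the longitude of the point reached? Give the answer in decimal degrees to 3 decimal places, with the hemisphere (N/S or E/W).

δ = d/R = 71.4/6372.8 = 0.011204 rad
φ₂ = arcsin(sin φ₁ cos δ + cos φ₁ sin δ cos θ)
   = arcsin(-0.40230·0.99994 + 0.91551·0.01120·-0.81004) = -24.24134°
λ₂ = λ₁ + atan2(sin θ sin δ cos φ₁, cos δ − sin φ₁ sin φ₂) = -12.53541°

12.535°W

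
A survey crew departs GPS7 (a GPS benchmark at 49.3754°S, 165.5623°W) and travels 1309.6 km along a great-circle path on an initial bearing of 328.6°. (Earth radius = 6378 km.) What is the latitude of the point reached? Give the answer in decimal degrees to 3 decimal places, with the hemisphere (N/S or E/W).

39.031°S

δ = d/R = 1309.6/6378 = 0.205331 rad
φ₂ = arcsin(sin φ₁ cos δ + cos φ₁ sin δ cos θ)
   = arcsin(-0.75899·0.97899 + 0.65110·0.20389·0.85355) = -39.03067°
λ₂ = λ₁ + atan2(sin θ sin δ cos φ₁, cos δ − sin φ₁ sin φ₂) = -173.42217°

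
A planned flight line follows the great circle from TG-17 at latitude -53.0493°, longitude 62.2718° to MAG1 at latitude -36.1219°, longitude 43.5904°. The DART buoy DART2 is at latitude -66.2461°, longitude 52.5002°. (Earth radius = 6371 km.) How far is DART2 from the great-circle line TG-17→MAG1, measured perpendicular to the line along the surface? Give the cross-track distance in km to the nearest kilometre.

1370 km

δ₁₃ = central angle TG-17→DART2 = 0.245241 rad  (haversine)
θ₁₃ = bearing TG-17→DART2 = 196.355°,  θ₁₂ = bearing TG-17→MAG1 = 314.824°
dₓₜ = R·arcsin(sin δ₁₃ · sin(θ₁₃ − θ₁₂)) = 6371·arcsin(0.24279·sin(-118.470°)) = -1370.301 km
|dₓₜ| = 1370.301 km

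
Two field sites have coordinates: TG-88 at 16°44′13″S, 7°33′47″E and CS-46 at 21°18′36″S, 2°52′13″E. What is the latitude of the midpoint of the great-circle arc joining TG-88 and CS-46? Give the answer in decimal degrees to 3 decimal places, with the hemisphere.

TG-88: φ = -16.73694°, λ = +7.56306°
CS-46: φ = -21.31000°, λ = +2.87028°
Bx = cos φ₂ cos Δλ = 0.928505,  By = cos φ₂ sin Δλ = -0.076219
φₘ = atan2(sin φ₁ + sin φ₂, √((cos φ₁ + Bx)² + By²)) = -19.03828°
λₘ = λ₁ + atan2(By, cos φ₁ + Bx) = 5.24899°

19.038°S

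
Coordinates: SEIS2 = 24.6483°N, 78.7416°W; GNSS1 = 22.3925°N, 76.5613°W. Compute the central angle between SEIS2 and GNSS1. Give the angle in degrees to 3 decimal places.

3.014°

Δφ = -2.2558°,  Δλ = 2.1803°
a = sin²(Δφ/2) + cos φ₁ cos φ₂ sin²(Δλ/2) = 0.000692
c = 2·arcsin(√a) = 0.052605 rad = 3.0140°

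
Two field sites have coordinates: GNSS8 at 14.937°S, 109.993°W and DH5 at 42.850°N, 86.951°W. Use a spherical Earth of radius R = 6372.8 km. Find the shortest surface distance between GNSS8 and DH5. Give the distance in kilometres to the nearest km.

6845 km

Δφ = 57.7870°,  Δλ = 23.0420°
a = sin²(Δφ/2) + cos φ₁ cos φ₂ sin²(Δλ/2) = 0.261723
c = 2·arcsin(√a) = 1.074066 rad = 61.5394°
d = R·c = 6372.8 × 1.074066 = 6844.8 km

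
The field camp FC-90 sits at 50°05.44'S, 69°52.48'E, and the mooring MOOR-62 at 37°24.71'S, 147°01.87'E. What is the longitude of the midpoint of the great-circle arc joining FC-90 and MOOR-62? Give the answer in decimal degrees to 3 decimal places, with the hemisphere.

FC-90: φ = -50.09067°, λ = +69.87467°
MOOR-62: φ = -37.41183°, λ = +147.03117°
Bx = cos φ₂ cos Δλ = 0.176562,  By = cos φ₂ sin Δλ = 0.774417
φₘ = atan2(sin φ₁ + sin φ₂, √((cos φ₁ + Bx)² + By²)) = -50.66428°
λₘ = λ₁ + atan2(By, cos φ₁ + Bx) = 113.30215°

113.302°E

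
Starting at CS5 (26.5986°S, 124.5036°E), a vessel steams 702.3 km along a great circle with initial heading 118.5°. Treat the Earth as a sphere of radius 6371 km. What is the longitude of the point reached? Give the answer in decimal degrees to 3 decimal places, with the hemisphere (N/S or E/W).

130.879°E

δ = d/R = 702.3/6371 = 0.110234 rad
φ₂ = arcsin(sin φ₁ cos δ + cos φ₁ sin δ cos θ)
   = arcsin(-0.44774·0.99393 + 0.89417·0.11001·-0.47716) = -29.46927°
λ₂ = λ₁ + atan2(sin θ sin δ cos φ₁, cos δ − sin φ₁ sin φ₂) = 130.87925°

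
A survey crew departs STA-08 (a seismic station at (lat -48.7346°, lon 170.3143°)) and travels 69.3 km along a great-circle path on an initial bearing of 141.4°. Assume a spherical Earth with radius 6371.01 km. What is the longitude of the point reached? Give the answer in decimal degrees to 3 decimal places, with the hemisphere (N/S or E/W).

170.910°E

δ = d/R = 69.3/6371.01 = 0.010877 rad
φ₂ = arcsin(sin φ₁ cos δ + cos φ₁ sin δ cos θ)
   = arcsin(-0.75166·0.99994 + 0.65955·0.01088·-0.78152) = -49.22014°
λ₂ = λ₁ + atan2(sin θ sin δ cos φ₁, cos δ − sin φ₁ sin φ₂) = 170.90959°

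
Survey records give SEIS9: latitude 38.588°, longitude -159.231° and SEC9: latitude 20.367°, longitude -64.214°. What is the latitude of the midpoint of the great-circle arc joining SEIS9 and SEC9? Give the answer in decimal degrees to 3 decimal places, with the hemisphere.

39.786°N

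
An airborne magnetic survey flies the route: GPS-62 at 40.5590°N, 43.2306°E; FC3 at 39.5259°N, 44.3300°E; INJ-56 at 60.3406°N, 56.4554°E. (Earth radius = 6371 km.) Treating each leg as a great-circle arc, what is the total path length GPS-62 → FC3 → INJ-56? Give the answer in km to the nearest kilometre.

2611 km

GPS-62→FC3: c = 0.023257 rad, d = 148.17 km
FC3→INJ-56: c = 0.386540 rad, d = 2462.64 km
Total = 148.17 + 2462.64 = 2610.81 km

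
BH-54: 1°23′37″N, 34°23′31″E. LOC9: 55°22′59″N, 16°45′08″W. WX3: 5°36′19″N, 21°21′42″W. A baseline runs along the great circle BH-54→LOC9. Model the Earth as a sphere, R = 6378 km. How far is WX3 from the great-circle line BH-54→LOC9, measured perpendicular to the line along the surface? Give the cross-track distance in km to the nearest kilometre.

4793 km

BH-54: φ = +1.39361°, λ = +34.39194°
LOC9: φ = +55.38306°, λ = -16.75222°
WX3: φ = +5.60528°, λ = -21.36167°
δ₁₃ = central angle BH-54→WX3 = 0.973666 rad  (haversine)
θ₁₃ = bearing BH-54→WX3 = 275.832°,  θ₁₂ = bearing BH-54→LOC9 = 331.479°
dₓₜ = R·arcsin(sin δ₁₃ · sin(θ₁₃ − θ₁₂)) = 6378·arcsin(0.82695·sin(-55.647°)) = -4792.880 km
|dₓₜ| = 4792.880 km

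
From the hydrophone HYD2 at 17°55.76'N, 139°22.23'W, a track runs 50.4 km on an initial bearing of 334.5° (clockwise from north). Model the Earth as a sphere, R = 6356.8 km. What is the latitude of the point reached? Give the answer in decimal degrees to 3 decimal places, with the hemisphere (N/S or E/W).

HYD2: φ = +17.92933°, λ = -139.37050°
δ = d/R = 50.4/6356.8 = 0.007929 rad
φ₂ = arcsin(sin φ₁ cos δ + cos φ₁ sin δ cos θ)
   = arcsin(0.30784·0.99997 + 0.95144·0.00793·0.90259) = 18.33924°
λ₂ = λ₁ + atan2(sin θ sin δ cos φ₁, cos δ − sin φ₁ sin φ₂) = -139.57653°

18.339°N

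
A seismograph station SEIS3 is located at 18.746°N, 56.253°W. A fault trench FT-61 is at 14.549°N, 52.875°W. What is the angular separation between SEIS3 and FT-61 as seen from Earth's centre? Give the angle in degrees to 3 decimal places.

5.299°

Δφ = -4.1970°,  Δλ = 3.3780°
a = sin²(Δφ/2) + cos φ₁ cos φ₂ sin²(Δλ/2) = 0.002137
c = 2·arcsin(√a) = 0.092491 rad = 5.2993°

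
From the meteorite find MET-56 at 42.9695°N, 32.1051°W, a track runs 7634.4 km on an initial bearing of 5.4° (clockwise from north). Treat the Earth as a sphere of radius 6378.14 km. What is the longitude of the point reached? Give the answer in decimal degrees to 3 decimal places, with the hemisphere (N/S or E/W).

δ = d/R = 7634.4/6378.14 = 1.196963 rad
φ₂ = arcsin(sin φ₁ cos δ + cos φ₁ sin δ cos θ)
   = arcsin(0.68161·0.36519 + 0.73172·0.93093·0.99556) = 67.98281°
λ₂ = λ₁ + atan2(sin θ sin δ cos φ₁, cos δ − sin φ₁ sin φ₂) = 134.38020°

134.380°E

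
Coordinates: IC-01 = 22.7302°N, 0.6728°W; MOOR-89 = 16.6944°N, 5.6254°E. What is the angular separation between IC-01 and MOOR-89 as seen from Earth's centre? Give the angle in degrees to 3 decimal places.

Δφ = -6.0358°,  Δλ = 6.2982°
a = sin²(Δφ/2) + cos φ₁ cos φ₂ sin²(Δλ/2) = 0.005438
c = 2·arcsin(√a) = 0.147618 rad = 8.4579°

8.458°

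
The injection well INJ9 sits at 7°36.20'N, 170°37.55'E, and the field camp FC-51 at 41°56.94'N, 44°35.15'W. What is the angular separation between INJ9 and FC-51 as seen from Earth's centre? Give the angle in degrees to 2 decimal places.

INJ9: φ = +7.60333°, λ = +170.62583°
FC-51: φ = +41.94900°, λ = -44.58583°
Δφ = 34.3457°,  Δλ = 144.7883°
a = sin²(Δφ/2) + cos φ₁ cos φ₂ sin²(Δλ/2) = 0.756933
c = 2·arcsin(√a) = 2.110481 rad = 120.9217°

120.92°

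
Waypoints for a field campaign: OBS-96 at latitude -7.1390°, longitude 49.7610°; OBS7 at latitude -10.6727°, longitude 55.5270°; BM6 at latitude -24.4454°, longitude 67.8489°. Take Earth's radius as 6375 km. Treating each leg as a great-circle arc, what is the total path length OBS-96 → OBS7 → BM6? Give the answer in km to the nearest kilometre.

2757 km

OBS-96→OBS7: c = 0.116983 rad, d = 745.77 km
OBS7→BM6: c = 0.315505 rad, d = 2011.35 km
Total = 745.77 + 2011.35 = 2757.11 km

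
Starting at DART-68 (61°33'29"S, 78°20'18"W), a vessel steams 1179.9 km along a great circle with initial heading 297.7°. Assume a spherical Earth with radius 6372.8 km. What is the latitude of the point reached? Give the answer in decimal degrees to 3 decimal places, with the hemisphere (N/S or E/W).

55.438°S

DART-68: φ = -61.55806°, λ = -78.33833°
δ = d/R = 1179.9/6372.8 = 0.185146 rad
φ₂ = arcsin(sin φ₁ cos δ + cos φ₁ sin δ cos θ)
   = arcsin(-0.87930·0.98291 + 0.47627·0.18409·0.46484) = -55.43839°
λ₂ = λ₁ + atan2(sin θ sin δ cos φ₁, cos δ − sin φ₁ sin φ₂) = -95.03570°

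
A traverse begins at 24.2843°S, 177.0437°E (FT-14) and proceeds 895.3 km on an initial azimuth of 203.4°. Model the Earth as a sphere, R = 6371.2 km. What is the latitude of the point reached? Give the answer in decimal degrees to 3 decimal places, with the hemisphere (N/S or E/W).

31.626°S

δ = d/R = 895.3/6371.2 = 0.140523 rad
φ₂ = arcsin(sin φ₁ cos δ + cos φ₁ sin δ cos θ)
   = arcsin(-0.41126·0.99014 + 0.91152·0.14006·-0.91775) = -31.62641°
λ₂ = λ₁ + atan2(sin θ sin δ cos φ₁, cos δ − sin φ₁ sin φ₂) = 173.29808°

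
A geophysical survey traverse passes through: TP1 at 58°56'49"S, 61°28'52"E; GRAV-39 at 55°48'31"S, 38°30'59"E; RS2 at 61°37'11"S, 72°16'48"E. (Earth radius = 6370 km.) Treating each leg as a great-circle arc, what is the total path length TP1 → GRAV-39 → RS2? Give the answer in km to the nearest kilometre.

3439 km

TP1: φ = -58.94694°, λ = +61.48111°
GRAV-39: φ = -55.80861°, λ = +38.51639°
RS2: φ = -61.61972°, λ = +72.28000°
TP1→GRAV-39: c = 0.221695 rad, d = 1412.20 km
GRAV-39→RS2: c = 0.318170 rad, d = 2026.74 km
Total = 1412.20 + 2026.74 = 3438.94 km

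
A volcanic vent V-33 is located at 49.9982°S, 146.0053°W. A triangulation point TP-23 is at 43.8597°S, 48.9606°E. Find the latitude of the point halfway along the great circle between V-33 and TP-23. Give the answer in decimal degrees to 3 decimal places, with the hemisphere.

82.433°S

Bx = cos φ₂ cos Δλ = -0.696581,  By = cos φ₂ sin Δλ = -0.186204
φₘ = atan2(sin φ₁ + sin φ₂, √((cos φ₁ + Bx)² + By²)) = -82.43278°
λₘ = λ₁ + atan2(By, cos φ₁ + Bx) = 107.88785°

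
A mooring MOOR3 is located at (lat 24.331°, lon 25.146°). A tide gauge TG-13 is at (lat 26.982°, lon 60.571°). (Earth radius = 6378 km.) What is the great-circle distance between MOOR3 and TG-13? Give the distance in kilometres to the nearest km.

Δφ = 2.6510°,  Δλ = 35.4250°
a = sin²(Δφ/2) + cos φ₁ cos φ₂ sin²(Δλ/2) = 0.075696
c = 2·arcsin(√a) = 0.557447 rad = 31.9393°
d = R·c = 6378 × 0.557447 = 3555.4 km

3555 km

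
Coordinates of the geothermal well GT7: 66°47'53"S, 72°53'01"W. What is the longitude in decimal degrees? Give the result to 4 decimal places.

72° + 53′/60 + 1″/3600 = 72 + 0.88333 + 0.00028 = 72.8836°

72.8836°W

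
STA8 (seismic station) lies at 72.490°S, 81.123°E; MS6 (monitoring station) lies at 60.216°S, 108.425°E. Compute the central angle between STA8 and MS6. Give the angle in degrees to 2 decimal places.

Δφ = 12.2740°,  Δλ = 27.3020°
a = sin²(Δφ/2) + cos φ₁ cos φ₂ sin²(Δλ/2) = 0.019753
c = 2·arcsin(√a) = 0.282027 rad = 16.1590°

16.16°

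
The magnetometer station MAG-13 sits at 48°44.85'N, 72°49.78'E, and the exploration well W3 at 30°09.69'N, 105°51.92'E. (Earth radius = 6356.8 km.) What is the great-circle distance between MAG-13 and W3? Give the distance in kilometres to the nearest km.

3458 km

MAG-13: φ = +48.74750°, λ = +72.82967°
W3: φ = +30.16150°, λ = +105.86533°
Δφ = -18.5860°,  Δλ = 33.0357°
a = sin²(Δφ/2) + cos φ₁ cos φ₂ sin²(Δλ/2) = 0.072161
c = 2·arcsin(√a) = 0.543937 rad = 31.1653°
d = R·c = 6356.8 × 0.543937 = 3457.7 km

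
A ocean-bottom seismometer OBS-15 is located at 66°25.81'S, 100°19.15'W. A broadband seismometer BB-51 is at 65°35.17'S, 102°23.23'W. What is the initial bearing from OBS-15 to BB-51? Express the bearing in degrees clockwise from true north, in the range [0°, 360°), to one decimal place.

OBS-15: φ = -66.43017°, λ = -100.31917°
BB-51: φ = -65.58617°, λ = -102.38717°
Δλ = -2.0680°
y = sin Δλ · cos φ₂ = -0.014915
x = cos φ₁ sin φ₂ − sin φ₁ cos φ₂ cos Δλ = 0.014483
θ = atan2(y, x) = -45.8414° → 314.1586° (mod 360°)

314.2°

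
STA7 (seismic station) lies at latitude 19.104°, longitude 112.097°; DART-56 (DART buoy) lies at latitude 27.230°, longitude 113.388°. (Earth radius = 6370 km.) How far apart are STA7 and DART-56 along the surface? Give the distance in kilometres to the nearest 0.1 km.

913.0 km

Δφ = 8.1260°,  Δλ = 1.2910°
a = sin²(Δφ/2) + cos φ₁ cos φ₂ sin²(Δλ/2) = 0.005127
c = 2·arcsin(√a) = 0.143326 rad = 8.2120°
d = R·c = 6370 × 0.143326 = 913.0 km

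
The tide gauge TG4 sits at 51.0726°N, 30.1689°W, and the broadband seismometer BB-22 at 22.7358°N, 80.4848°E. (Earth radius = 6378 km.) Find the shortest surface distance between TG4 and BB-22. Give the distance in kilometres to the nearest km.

Δφ = -28.3368°,  Δλ = 110.6537°
a = sin²(Δφ/2) + cos φ₁ cos φ₂ sin²(Δλ/2) = 0.451872
c = 2·arcsin(√a) = 1.474390 rad = 84.4764°
d = R·c = 6378 × 1.474390 = 9403.7 km

9404 km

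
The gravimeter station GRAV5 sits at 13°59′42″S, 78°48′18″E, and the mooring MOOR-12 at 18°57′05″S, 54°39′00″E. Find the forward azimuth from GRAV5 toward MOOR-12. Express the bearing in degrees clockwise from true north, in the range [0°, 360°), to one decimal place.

254.6°

GRAV5: φ = -13.99500°, λ = +78.80500°
MOOR-12: φ = -18.95139°, λ = +54.65000°
Δλ = -24.1550°
y = sin Δλ · cos φ₂ = -0.387025
x = cos φ₁ sin φ₂ − sin φ₁ cos φ₂ cos Δλ = -0.106424
θ = atan2(y, x) = -105.3752° → 254.6248° (mod 360°)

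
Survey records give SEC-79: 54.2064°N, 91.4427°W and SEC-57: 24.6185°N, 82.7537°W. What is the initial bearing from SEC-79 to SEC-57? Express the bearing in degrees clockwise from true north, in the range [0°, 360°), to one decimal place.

Δλ = 8.6890°
y = sin Δλ · cos φ₂ = 0.137339
x = cos φ₁ sin φ₂ − sin φ₁ cos φ₂ cos Δλ = -0.485295
θ = atan2(y, x) = 164.1984° → 164.1984° (mod 360°)

164.2°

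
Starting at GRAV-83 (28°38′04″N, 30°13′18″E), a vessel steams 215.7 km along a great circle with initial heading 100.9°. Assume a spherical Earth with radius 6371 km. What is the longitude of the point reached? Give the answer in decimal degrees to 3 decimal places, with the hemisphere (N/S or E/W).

32.384°E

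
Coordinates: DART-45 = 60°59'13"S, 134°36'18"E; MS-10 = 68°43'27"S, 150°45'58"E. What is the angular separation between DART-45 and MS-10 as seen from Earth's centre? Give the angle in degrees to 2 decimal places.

DART-45: φ = -60.98694°, λ = +134.60500°
MS-10: φ = -68.72417°, λ = +150.76611°
Δφ = -7.7372°,  Δλ = 16.1611°
a = sin²(Δφ/2) + cos φ₁ cos φ₂ sin²(Δλ/2) = 0.008029
c = 2·arcsin(√a) = 0.179454 rad = 10.2819°

10.28°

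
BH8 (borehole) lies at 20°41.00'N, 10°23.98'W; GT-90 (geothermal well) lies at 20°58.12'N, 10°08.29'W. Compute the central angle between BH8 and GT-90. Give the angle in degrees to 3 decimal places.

0.376°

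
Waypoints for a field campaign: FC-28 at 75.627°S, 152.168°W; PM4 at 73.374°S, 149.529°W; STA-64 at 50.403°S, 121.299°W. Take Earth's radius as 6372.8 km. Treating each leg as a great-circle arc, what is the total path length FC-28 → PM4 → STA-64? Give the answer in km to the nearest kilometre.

FC-28→PM4: c = 0.041194 rad, d = 262.52 km
PM4→STA-64: c = 0.453291 rad, d = 2888.73 km
Total = 262.52 + 2888.73 = 3151.25 km

3151 km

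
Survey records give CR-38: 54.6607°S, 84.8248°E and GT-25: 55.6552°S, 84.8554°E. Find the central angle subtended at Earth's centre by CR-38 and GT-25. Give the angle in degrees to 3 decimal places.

0.995°

Δφ = -0.9945°,  Δλ = 0.0306°
a = sin²(Δφ/2) + cos φ₁ cos φ₂ sin²(Δλ/2) = 0.000075
c = 2·arcsin(√a) = 0.017360 rad = 0.9947°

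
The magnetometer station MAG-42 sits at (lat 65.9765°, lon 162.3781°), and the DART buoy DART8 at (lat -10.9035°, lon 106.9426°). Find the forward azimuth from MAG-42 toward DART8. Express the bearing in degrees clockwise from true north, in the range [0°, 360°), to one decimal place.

Δλ = -55.4355°
y = sin Δλ · cos φ₂ = -0.808622
x = cos φ₁ sin φ₂ − sin φ₁ cos φ₂ cos Δλ = -0.585843
θ = atan2(y, x) = -125.9232° → 234.0768° (mod 360°)

234.1°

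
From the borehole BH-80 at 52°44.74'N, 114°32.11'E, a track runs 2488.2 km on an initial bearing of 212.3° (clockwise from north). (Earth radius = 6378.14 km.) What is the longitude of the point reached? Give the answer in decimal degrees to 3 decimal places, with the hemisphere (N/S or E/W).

100.547°E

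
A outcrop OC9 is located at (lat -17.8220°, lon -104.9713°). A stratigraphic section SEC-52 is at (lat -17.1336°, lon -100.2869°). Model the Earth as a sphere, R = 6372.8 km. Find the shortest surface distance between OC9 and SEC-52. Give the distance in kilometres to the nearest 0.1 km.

502.8 km

Δφ = 0.6884°,  Δλ = 4.6844°
a = sin²(Δφ/2) + cos φ₁ cos φ₂ sin²(Δλ/2) = 0.001556
c = 2·arcsin(√a) = 0.078901 rad = 4.5207°
d = R·c = 6372.8 × 0.078901 = 502.8 km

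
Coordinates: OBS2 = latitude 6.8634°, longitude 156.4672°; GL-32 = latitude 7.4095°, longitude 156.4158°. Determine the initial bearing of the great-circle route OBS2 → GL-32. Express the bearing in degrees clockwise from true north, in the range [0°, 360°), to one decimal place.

354.7°

Δλ = -0.0514°
y = sin Δλ · cos φ₂ = -0.000890
x = cos φ₁ sin φ₂ − sin φ₁ cos φ₂ cos Δλ = 0.009531
θ = atan2(y, x) = -5.3324° → 354.6676° (mod 360°)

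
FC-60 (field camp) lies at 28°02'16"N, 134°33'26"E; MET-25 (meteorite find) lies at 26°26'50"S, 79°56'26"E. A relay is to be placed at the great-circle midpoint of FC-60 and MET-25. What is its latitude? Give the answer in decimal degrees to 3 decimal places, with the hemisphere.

0.895°N

FC-60: φ = +28.03778°, λ = +134.55722°
MET-25: φ = -26.44722°, λ = +79.94056°
Bx = cos φ₂ cos Δλ = 0.518444,  By = cos φ₂ sin Δλ = -0.729971
φₘ = atan2(sin φ₁ + sin φ₂, √((cos φ₁ + Bx)² + By²)) = 0.89501°
λₘ = λ₁ + atan2(By, cos φ₁ + Bx) = 107.03746°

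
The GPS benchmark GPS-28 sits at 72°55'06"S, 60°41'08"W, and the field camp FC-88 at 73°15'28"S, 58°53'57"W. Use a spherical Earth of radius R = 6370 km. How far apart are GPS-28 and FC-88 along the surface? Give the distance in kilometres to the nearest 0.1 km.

GPS-28: φ = -72.91833°, λ = -60.68556°
FC-88: φ = -73.25778°, λ = -58.89917°
Δφ = -0.3394°,  Δλ = 1.7864°
a = sin²(Δφ/2) + cos φ₁ cos φ₂ sin²(Δλ/2) = 0.000029
c = 2·arcsin(√a) = 0.010833 rad = 0.6207°
d = R·c = 6370 × 0.010833 = 69.0 km

69.0 km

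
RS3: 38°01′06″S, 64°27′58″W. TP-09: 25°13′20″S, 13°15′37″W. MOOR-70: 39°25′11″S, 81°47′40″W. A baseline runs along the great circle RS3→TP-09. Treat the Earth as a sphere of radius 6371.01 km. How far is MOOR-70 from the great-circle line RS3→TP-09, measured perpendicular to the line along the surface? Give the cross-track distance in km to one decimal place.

RS3: φ = -38.01833°, λ = -64.46611°
TP-09: φ = -25.22222°, λ = -13.26028°
MOOR-70: φ = -39.41972°, λ = -81.79444°
δ₁₃ = central angle RS3→MOOR-70 = 0.236863 rad  (haversine)
θ₁₃ = bearing RS3→MOOR-70 = 258.682°,  θ₁₂ = bearing RS3→TP-09 = 88.913°
dₓₜ = R·arcsin(sin δ₁₃ · sin(θ₁₃ − θ₁₂)) = 6371.01·arcsin(0.23465·sin(169.770°)) = 265.597 km
|dₓₜ| = 265.597 km

265.6 km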